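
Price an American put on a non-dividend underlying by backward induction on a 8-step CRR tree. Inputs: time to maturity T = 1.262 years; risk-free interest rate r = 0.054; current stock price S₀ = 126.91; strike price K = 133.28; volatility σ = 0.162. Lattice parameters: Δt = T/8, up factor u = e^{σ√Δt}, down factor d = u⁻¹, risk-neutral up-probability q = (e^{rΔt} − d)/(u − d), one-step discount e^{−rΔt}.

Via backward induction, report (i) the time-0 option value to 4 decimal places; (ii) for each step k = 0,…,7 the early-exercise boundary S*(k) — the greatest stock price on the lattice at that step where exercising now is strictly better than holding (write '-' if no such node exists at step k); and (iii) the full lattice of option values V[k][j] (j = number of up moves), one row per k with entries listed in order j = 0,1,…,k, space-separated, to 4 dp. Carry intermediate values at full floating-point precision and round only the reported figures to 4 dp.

price = 9.6324
boundary = - - 111.5857 104.6320 111.5857 119.0014 111.5857 119.0014
tree:
9.6324
14.6825 5.6561
21.6943 9.1819 2.8633
28.6480 14.4024 5.0595 1.1134
35.1683 21.6943 8.6686 2.1894 0.2517
41.2822 28.6480 14.2786 4.2199 0.5645 0.0000
47.0152 35.1683 21.6943 7.9156 1.2661 0.0000 0.0000
52.3909 41.2822 28.6480 14.2786 2.8400 0.0000 0.0000 0.0000
57.4316 47.0152 35.1683 21.6943 6.3700 0.0000 0.0000 0.0000 0.0000

Δt=0.15775  u=1.06646  d=0.93768  q=0.55035  discount=0.99152
step 8 (expiry): payoffs max(K−S,0) = 57.4316 47.0152 35.1683 21.6943 6.3700 0.0000 0.0000 0.0000 0.0000
step 7: (k=7,j=0): S=80.8891, (K−S)⁺=52.3909, hold=51.2604 ⇒ V=52.3909 exercise | (k=7,j=1): S=91.9978, (K−S)⁺=41.2822, hold=40.1517 ⇒ V=41.2822 exercise | (k=7,j=2): S=104.6320, (K−S)⁺=28.6480, hold=27.5174 ⇒ V=28.6480 exercise | (k=7,j=3): S=119.0014, (K−S)⁺=14.2786, hold=13.1481 ⇒ V=14.2786 exercise | (k=7,j=4): S=135.3442, (K−S)⁺=0.0000, hold=2.8400 ⇒ V=2.8400 continue | (k=7,j=5): S=153.9313, (K−S)⁺=0.0000, hold=0.0000 ⇒ V=0.0000 continue | (k=7,j=6): S=175.0711, (K−S)⁺=0.0000, hold=0.0000 ⇒ V=0.0000 continue | (k=7,j=7): S=199.1140, (K−S)⁺=0.0000, hold=0.0000 ⇒ V=0.0000 continue  boundary S*=119.0014
step 6: (k=6,j=0): S=86.2648, (K−S)⁺=47.0152, hold=45.8847 ⇒ V=47.0152 exercise | (k=6,j=1): S=98.1117, (K−S)⁺=35.1683, hold=34.0377 ⇒ V=35.1683 exercise | (k=6,j=2): S=111.5857, (K−S)⁺=21.6943, hold=20.5638 ⇒ V=21.6943 exercise | (k=6,j=3): S=126.9100, (K−S)⁺=6.3700, hold=7.9156 ⇒ V=7.9156 continue | (k=6,j=4): S=144.3389, (K−S)⁺=0.0000, hold=1.2661 ⇒ V=1.2661 continue | (k=6,j=5): S=164.1613, (K−S)⁺=0.0000, hold=0.0000 ⇒ V=0.0000 continue | (k=6,j=6): S=186.7059, (K−S)⁺=0.0000, hold=0.0000 ⇒ V=0.0000 continue  boundary S*=111.5857
step 5: (k=5,j=0): S=91.9978, (K−S)⁺=41.2822, hold=40.1517 ⇒ V=41.2822 exercise | (k=5,j=1): S=104.6320, (K−S)⁺=28.6480, hold=27.5174 ⇒ V=28.6480 exercise | (k=5,j=2): S=119.0014, (K−S)⁺=14.2786, hold=13.9915 ⇒ V=14.2786 exercise | (k=5,j=3): S=135.3442, (K−S)⁺=0.0000, hold=4.2199 ⇒ V=4.2199 continue | (k=5,j=4): S=153.9313, (K−S)⁺=0.0000, hold=0.5645 ⇒ V=0.5645 continue | (k=5,j=5): S=175.0711, (K−S)⁺=0.0000, hold=0.0000 ⇒ V=0.0000 continue  boundary S*=119.0014
step 4: (k=4,j=0): S=98.1117, (K−S)⁺=35.1683, hold=34.0377 ⇒ V=35.1683 exercise | (k=4,j=1): S=111.5857, (K−S)⁺=21.6943, hold=20.5638 ⇒ V=21.6943 exercise | (k=4,j=2): S=126.9100, (K−S)⁺=6.3700, hold=8.6686 ⇒ V=8.6686 continue | (k=4,j=3): S=144.3389, (K−S)⁺=0.0000, hold=2.1894 ⇒ V=2.1894 continue | (k=4,j=4): S=164.1613, (K−S)⁺=0.0000, hold=0.2517 ⇒ V=0.2517 continue  boundary S*=111.5857
step 3: (k=3,j=0): S=104.6320, (K−S)⁺=28.6480, hold=27.5174 ⇒ V=28.6480 exercise | (k=3,j=1): S=119.0014, (K−S)⁺=14.2786, hold=14.4024 ⇒ V=14.4024 continue | (k=3,j=2): S=135.3442, (K−S)⁺=0.0000, hold=5.0595 ⇒ V=5.0595 continue | (k=3,j=3): S=153.9313, (K−S)⁺=0.0000, hold=1.1134 ⇒ V=1.1134 continue  boundary S*=104.6320
step 2: (k=2,j=0): S=111.5857, (K−S)⁺=21.6943, hold=20.6314 ⇒ V=21.6943 exercise | (k=2,j=1): S=126.9100, (K−S)⁺=6.3700, hold=9.1819 ⇒ V=9.1819 continue | (k=2,j=2): S=144.3389, (K−S)⁺=0.0000, hold=2.8633 ⇒ V=2.8633 continue  boundary S*=111.5857
step 1: (k=1,j=0): S=119.0014, (K−S)⁺=14.2786, hold=14.6825 ⇒ V=14.6825 continue | (k=1,j=1): S=135.3442, (K−S)⁺=0.0000, hold=5.6561 ⇒ V=5.6561 continue  boundary S*=-
step 0: (k=0,j=0): S=126.9100, (K−S)⁺=6.3700, hold=9.6324 ⇒ V=9.6324 continue  boundary S*=-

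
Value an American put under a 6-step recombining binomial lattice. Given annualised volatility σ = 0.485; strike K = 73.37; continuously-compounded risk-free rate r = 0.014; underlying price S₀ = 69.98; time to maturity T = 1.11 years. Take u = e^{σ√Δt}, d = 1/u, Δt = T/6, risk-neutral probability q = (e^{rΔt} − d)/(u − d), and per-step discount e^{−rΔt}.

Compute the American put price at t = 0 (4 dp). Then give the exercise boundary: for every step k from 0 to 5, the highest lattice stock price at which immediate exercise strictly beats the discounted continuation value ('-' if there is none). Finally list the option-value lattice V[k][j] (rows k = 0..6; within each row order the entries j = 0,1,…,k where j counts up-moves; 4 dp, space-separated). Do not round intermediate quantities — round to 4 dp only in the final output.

price = 15.5756
boundary = - - - 37.4269 46.1085 56.8038
tree:
15.5756
21.3682 8.7038
28.3125 13.1458 3.4159
35.9431 19.3050 5.8197 0.5469
42.9900 27.2615 9.8544 1.0046 0.0000
48.7101 35.9431 16.5662 1.8454 0.0000 0.0000
53.3532 42.9900 27.2615 3.3900 0.0000 0.0000 0.0000

Δt=0.18500, u=1.23196, d=0.81171, q=0.45421, disc=e^(-rΔt)=0.99741
k=6 terminal: V=max(K-S,0) → 53.3532 42.9900 27.2615 3.3900 0.0000 0.0000 0.0000
k=5: j=0 S=24.6599 intr=48.7101 cont=48.5203 V=48.7101[EX]; j=1 S=37.4269 intr=35.9431 cont=35.7533 V=35.9431[EX]; j=2 S=56.8038 intr=16.5662 cont=16.3764 V=16.5662[EX]; j=3 S=86.2126 intr=0.0000 cont=1.8454 V=1.8454[hold]; j=4 S=130.8470 intr=0.0000 cont=0.0000 V=0.0000[hold]; j=5 S=198.5898 intr=0.0000 cont=0.0000 V=0.0000[hold]  S*(5)=56.8038
k=4: j=0 S=30.3800 intr=42.9900 cont=42.8002 V=42.9900[EX]; j=1 S=46.1085 intr=27.2615 cont=27.0717 V=27.2615[EX]; j=2 S=69.9800 intr=3.3900 cont=9.8544 V=9.8544[hold]; j=3 S=106.2104 intr=0.0000 cont=1.0046 V=1.0046[hold]; j=4 S=161.1983 intr=0.0000 cont=0.0000 V=0.0000[hold]  S*(4)=46.1085
k=3: j=0 S=37.4269 intr=35.9431 cont=35.7533 V=35.9431[EX]; j=1 S=56.8038 intr=16.5662 cont=19.3050 V=19.3050[hold]; j=2 S=86.2126 intr=0.0000 cont=5.8197 V=5.8197[hold]; j=3 S=130.8470 intr=0.0000 cont=0.5469 V=0.5469[hold]  S*(3)=37.4269
k=2: j=0 S=46.1085 intr=27.2615 cont=28.3125 V=28.3125[hold]; j=1 S=69.9800 intr=3.3900 cont=13.1458 V=13.1458[hold]; j=2 S=106.2104 intr=0.0000 cont=3.4159 V=3.4159[hold]  S*(2)=-
k=1: j=0 S=56.8038 intr=16.5662 cont=21.3682 V=21.3682[hold]; j=1 S=86.2126 intr=0.0000 cont=8.7038 V=8.7038[hold]  S*(1)=-
k=0: j=0 S=69.9800 intr=3.3900 cont=15.5756 V=15.5756[hold]  S*(0)=-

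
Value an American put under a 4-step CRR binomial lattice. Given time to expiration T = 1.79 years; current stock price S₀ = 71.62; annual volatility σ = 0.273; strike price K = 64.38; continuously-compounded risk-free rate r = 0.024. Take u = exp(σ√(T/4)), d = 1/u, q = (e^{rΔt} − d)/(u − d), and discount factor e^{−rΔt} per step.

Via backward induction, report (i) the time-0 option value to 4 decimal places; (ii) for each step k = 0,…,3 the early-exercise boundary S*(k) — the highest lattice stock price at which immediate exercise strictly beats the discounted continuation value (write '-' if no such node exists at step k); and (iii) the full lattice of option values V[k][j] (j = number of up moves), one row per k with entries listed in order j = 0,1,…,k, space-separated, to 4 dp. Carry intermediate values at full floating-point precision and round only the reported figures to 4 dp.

price = 5.8637
boundary = - - - 41.4091
tree:
5.8637
9.6522 1.9536
15.3161 3.8259 0.0000
22.9709 7.4928 0.0000 0.0000
29.8829 14.6740 0.0000 0.0000 0.0000

Δt=0.44750  u=1.20036  d=0.83308  q=0.48387  discount=0.98932
step 4 (expiry): payoffs max(K−S,0) = 29.8829 14.6740 0.0000 0.0000 0.0000
step 3: (k=3,j=0): S=41.4091, (K−S)⁺=22.9709, hold=22.2832 ⇒ V=22.9709 exercise | (k=3,j=1): S=59.6653, (K−S)⁺=4.7147, hold=7.4928 ⇒ V=7.4928 continue | (k=3,j=2): S=85.9700, (K−S)⁺=0.0000, hold=0.0000 ⇒ V=0.0000 continue | (k=3,j=3): S=123.8719, (K−S)⁺=0.0000, hold=0.0000 ⇒ V=0.0000 continue  boundary S*=41.4091
step 2: (k=2,j=0): S=49.7060, (K−S)⁺=14.6740, hold=15.3161 ⇒ V=15.3161 continue | (k=2,j=1): S=71.6200, (K−S)⁺=0.0000, hold=3.8259 ⇒ V=3.8259 continue | (k=2,j=2): S=103.1953, (K−S)⁺=0.0000, hold=0.0000 ⇒ V=0.0000 continue  boundary S*=-
step 1: (k=1,j=0): S=59.6653, (K−S)⁺=4.7147, hold=9.6522 ⇒ V=9.6522 continue | (k=1,j=1): S=85.9700, (K−S)⁺=0.0000, hold=1.9536 ⇒ V=1.9536 continue  boundary S*=-
step 0: (k=0,j=0): S=71.6200, (K−S)⁺=0.0000, hold=5.8637 ⇒ V=5.8637 continue  boundary S*=-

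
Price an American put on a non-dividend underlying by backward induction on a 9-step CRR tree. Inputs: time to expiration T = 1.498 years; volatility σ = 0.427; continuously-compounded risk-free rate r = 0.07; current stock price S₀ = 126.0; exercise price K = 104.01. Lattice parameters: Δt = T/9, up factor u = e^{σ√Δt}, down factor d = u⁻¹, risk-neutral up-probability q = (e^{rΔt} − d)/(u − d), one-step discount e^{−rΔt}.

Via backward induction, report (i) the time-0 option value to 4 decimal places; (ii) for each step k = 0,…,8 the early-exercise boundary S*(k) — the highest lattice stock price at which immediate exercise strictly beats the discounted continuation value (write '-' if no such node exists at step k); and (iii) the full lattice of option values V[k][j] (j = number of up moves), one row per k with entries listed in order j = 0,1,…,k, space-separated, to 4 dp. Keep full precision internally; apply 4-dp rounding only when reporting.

price = 10.2893
boundary = - - - - 62.7688 52.7336 62.7688 74.7138 88.9319
tree:
10.2893
15.2454 5.3775
21.9713 8.6103 2.1416
30.6621 13.4522 3.7772 0.4907
41.2412 20.3857 6.5582 0.9734 0.0000
51.2764 29.7239 11.1549 1.9311 0.0000 0.0000
59.7072 41.2412 18.4485 3.8311 0.0000 0.0000 0.0000
66.7902 51.2764 29.2962 7.6004 0.0000 0.0000 0.0000 0.0000
72.7407 59.7072 41.2412 15.0781 0.0000 0.0000 0.0000 0.0000 0.0000
77.7399 66.7902 51.2764 29.2962 0.0000 0.0000 0.0000 0.0000 0.0000 0.0000

Δt=0.16644, u=1.19030, d=0.84012, q=0.49003, disc=e^(-rΔt)=0.98842
k=9 terminal: V=max(K-S,0) → 77.7399 66.7902 51.2764 29.2962 0.0000 0.0000 0.0000 0.0000 0.0000 0.0000
k=8: j=0 S=31.2693 intr=72.7407 cont=71.5359 V=72.7407[EX]; j=1 S=44.3028 intr=59.7072 cont=58.5024 V=59.7072[EX]; j=2 S=62.7688 intr=41.2412 cont=40.0364 V=41.2412[EX]; j=3 S=88.9319 intr=15.0781 cont=14.7673 V=15.0781[EX]; j=4 S=126.0000 intr=0.0000 cont=0.0000 V=0.0000[hold]; j=5 S=178.5187 intr=0.0000 cont=0.0000 V=0.0000[hold]; j=6 S=252.9280 intr=0.0000 cont=0.0000 V=0.0000[hold]; j=7 S=358.3523 intr=0.0000 cont=0.0000 V=0.0000[hold]; j=8 S=507.7189 intr=0.0000 cont=0.0000 V=0.0000[hold]  S*(8)=88.9319
k=7: j=0 S=37.2198 intr=66.7902 cont=65.5854 V=66.7902[EX]; j=1 S=52.7336 intr=51.2764 cont=50.0716 V=51.2764[EX]; j=2 S=74.7138 intr=29.2962 cont=28.0914 V=29.2962[EX]; j=3 S=105.8556 intr=0.0000 cont=7.6004 V=7.6004[hold]; j=4 S=149.9779 intr=0.0000 cont=0.0000 V=0.0000[hold]; j=5 S=212.4909 intr=0.0000 cont=0.0000 V=0.0000[hold]; j=6 S=301.0603 intr=0.0000 cont=0.0000 V=0.0000[hold]; j=7 S=426.5469 intr=0.0000 cont=0.0000 V=0.0000[hold]  S*(7)=74.7138
k=6: j=0 S=44.3028 intr=59.7072 cont=58.5024 V=59.7072[EX]; j=1 S=62.7688 intr=41.2412 cont=40.0364 V=41.2412[EX]; j=2 S=88.9319 intr=15.0781 cont=18.4485 V=18.4485[hold]; j=3 S=126.0000 intr=0.0000 cont=3.8311 V=3.8311[hold]; j=4 S=178.5187 intr=0.0000 cont=0.0000 V=0.0000[hold]; j=5 S=252.9280 intr=0.0000 cont=0.0000 V=0.0000[hold]; j=6 S=358.3523 intr=0.0000 cont=0.0000 V=0.0000[hold]  S*(6)=62.7688
k=5: j=0 S=52.7336 intr=51.2764 cont=50.0716 V=51.2764[EX]; j=1 S=74.7138 intr=29.2962 cont=29.7239 V=29.7239[hold]; j=2 S=105.8556 intr=0.0000 cont=11.1549 V=11.1549[hold]; j=3 S=149.9779 intr=0.0000 cont=1.9311 V=1.9311[hold]; j=4 S=212.4909 intr=0.0000 cont=0.0000 V=0.0000[hold]; j=5 S=301.0603 intr=0.0000 cont=0.0000 V=0.0000[hold]  S*(5)=52.7336
k=4: j=0 S=62.7688 intr=41.2412 cont=40.2435 V=41.2412[EX]; j=1 S=88.9319 intr=15.0781 cont=20.3857 V=20.3857[hold]; j=2 S=126.0000 intr=0.0000 cont=6.5582 V=6.5582[hold]; j=3 S=178.5187 intr=0.0000 cont=0.9734 V=0.9734[hold]; j=4 S=252.9280 intr=0.0000 cont=0.0000 V=0.0000[hold]  S*(4)=62.7688
k=3: j=0 S=74.7138 intr=29.2962 cont=30.6621 V=30.6621[hold]; j=1 S=105.8556 intr=0.0000 cont=13.4522 V=13.4522[hold]; j=2 S=149.9779 intr=0.0000 cont=3.7772 V=3.7772[hold]; j=3 S=212.4909 intr=0.0000 cont=0.4907 V=0.4907[hold]  S*(3)=-
k=2: j=0 S=88.9319 intr=15.0781 cont=21.9713 V=21.9713[hold]; j=1 S=126.0000 intr=0.0000 cont=8.6103 V=8.6103[hold]; j=2 S=178.5187 intr=0.0000 cont=2.1416 V=2.1416[hold]  S*(2)=-
k=1: j=0 S=105.8556 intr=0.0000 cont=15.2454 V=15.2454[hold]; j=1 S=149.9779 intr=0.0000 cont=5.3775 V=5.3775[hold]  S*(1)=-
k=0: j=0 S=126.0000 intr=0.0000 cont=10.2893 V=10.2893[hold]  S*(0)=-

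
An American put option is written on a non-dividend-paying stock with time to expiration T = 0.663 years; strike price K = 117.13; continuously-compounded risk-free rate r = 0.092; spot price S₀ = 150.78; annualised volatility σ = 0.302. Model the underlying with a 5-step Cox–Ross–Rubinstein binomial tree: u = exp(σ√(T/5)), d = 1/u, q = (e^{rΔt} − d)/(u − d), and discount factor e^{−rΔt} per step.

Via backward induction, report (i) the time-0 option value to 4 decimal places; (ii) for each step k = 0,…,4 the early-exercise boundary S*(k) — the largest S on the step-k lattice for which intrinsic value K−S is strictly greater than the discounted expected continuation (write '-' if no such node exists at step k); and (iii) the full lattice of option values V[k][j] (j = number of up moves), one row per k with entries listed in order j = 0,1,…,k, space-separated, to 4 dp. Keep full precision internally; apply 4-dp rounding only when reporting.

params: Δt=0.13260 u=1.11625 d=0.89586 q=0.52823 e^(-rΔt)=0.98787
t_5 payoffs: 30.1250 8.7213 0.0000 0.0000 0.0000 0.0000
t_4: node(4,0) S=97.1190 payoff=20.0110 vs cont=18.5908 → 20.0110 [stop]  node(4,1) S=121.0108 payoff=0.0000 vs cont=4.0646 → 4.0646 [wait]  node(4,2) S=150.7800 payoff=0.0000 vs cont=0.0000 → 0.0000 [wait]  node(4,3) S=187.8726 payoff=0.0000 vs cont=0.0000 → 0.0000 [wait]  node(4,4) S=234.0902 payoff=0.0000 vs cont=0.0000 → 0.0000 [wait]  ⇒ S*(4)=97.1190
t_3: node(3,0) S=108.4087 payoff=8.7213 vs cont=11.4471 → 11.4471 [wait]  node(3,1) S=135.0778 payoff=0.0000 vs cont=1.8943 → 1.8943 [wait]  node(3,2) S=168.3075 payoff=0.0000 vs cont=0.0000 → 0.0000 [wait]  node(3,3) S=209.7120 payoff=0.0000 vs cont=0.0000 → 0.0000 [wait]  ⇒ S*(3)=-
t_2: node(2,0) S=121.0108 payoff=0.0000 vs cont=6.3235 → 6.3235 [wait]  node(2,1) S=150.7800 payoff=0.0000 vs cont=0.8828 → 0.8828 [wait]  node(2,2) S=187.8726 payoff=0.0000 vs cont=0.0000 → 0.0000 [wait]  ⇒ S*(2)=-
t_1: node(1,0) S=135.0778 payoff=0.0000 vs cont=3.4077 → 3.4077 [wait]  node(1,1) S=168.3075 payoff=0.0000 vs cont=0.4115 → 0.4115 [wait]  ⇒ S*(1)=-
t_0: node(0,0) S=150.7800 payoff=0.0000 vs cont=1.8029 → 1.8029 [wait]  ⇒ S*(0)=-

price = 1.8029
boundary = - - - - 97.1190
tree:
1.8029
3.4077 0.4115
6.3235 0.8828 0.0000
11.4471 1.8943 0.0000 0.0000
20.0110 4.0646 0.0000 0.0000 0.0000
30.1250 8.7213 0.0000 0.0000 0.0000 0.0000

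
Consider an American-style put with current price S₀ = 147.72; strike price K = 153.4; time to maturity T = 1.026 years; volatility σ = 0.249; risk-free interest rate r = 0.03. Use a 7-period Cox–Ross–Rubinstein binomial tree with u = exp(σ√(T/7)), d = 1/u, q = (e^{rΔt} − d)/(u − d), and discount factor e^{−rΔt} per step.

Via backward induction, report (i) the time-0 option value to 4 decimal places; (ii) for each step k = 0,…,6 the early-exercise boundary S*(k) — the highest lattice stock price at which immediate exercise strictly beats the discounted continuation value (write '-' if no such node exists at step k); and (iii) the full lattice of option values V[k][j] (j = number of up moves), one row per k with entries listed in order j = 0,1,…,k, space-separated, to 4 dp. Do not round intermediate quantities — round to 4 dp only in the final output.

price = 16.2321
boundary = - - - 110.9780 122.0781 110.9780 122.0781
tree:
16.2321
23.1955 9.3915
32.0011 14.5686 4.2821
42.4220 21.8321 7.4123 1.1806
52.5128 31.3219 12.5070 2.3681 0.0000
61.6860 42.4220 20.3512 4.7500 0.0000 0.0000
70.0252 52.5128 31.3219 9.5279 0.0000 0.0000 0.0000
77.6061 61.6860 42.4220 19.1116 0.0000 0.0000 0.0000 0.0000

Δt=0.14657, u=1.10002, d=0.90907, q=0.49926, disc=e^(-rΔt)=0.99561
k=7 terminal: V=max(K-S,0) → 77.6061 61.6860 42.4220 19.1116 0.0000 0.0000 0.0000 0.0000
k=6: j=0 S=83.3748 intr=70.0252 cont=69.3522 V=70.0252[EX]; j=1 S=100.8872 intr=52.5128 cont=51.8397 V=52.5128[EX]; j=2 S=122.0781 intr=31.3219 cont=30.6489 V=31.3219[EX]; j=3 S=147.7200 intr=5.6800 cont=9.5279 V=9.5279[hold]; j=4 S=178.7478 intr=0.0000 cont=0.0000 V=0.0000[hold]; j=5 S=216.2929 intr=0.0000 cont=0.0000 V=0.0000[hold]; j=6 S=261.7242 intr=0.0000 cont=0.0000 V=0.0000[hold]  S*(6)=122.0781
k=5: j=0 S=91.7140 intr=61.6860 cont=61.0130 V=61.6860[EX]; j=1 S=110.9780 intr=42.4220 cont=41.7489 V=42.4220[EX]; j=2 S=134.2884 intr=19.1116 cont=20.3512 V=20.3512[hold]; j=3 S=162.4950 intr=0.0000 cont=4.7500 V=4.7500[hold]; j=4 S=196.6263 intr=0.0000 cont=0.0000 V=0.0000[hold]; j=5 S=237.9267 intr=0.0000 cont=0.0000 V=0.0000[hold]  S*(5)=110.9780
k=4: j=0 S=100.8872 intr=52.5128 cont=51.8397 V=52.5128[EX]; j=1 S=122.0781 intr=31.3219 cont=31.2650 V=31.3219[EX]; j=2 S=147.7200 intr=5.6800 cont=12.5070 V=12.5070[hold]; j=3 S=178.7478 intr=0.0000 cont=2.3681 V=2.3681[hold]; j=4 S=216.2929 intr=0.0000 cont=0.0000 V=0.0000[hold]  S*(4)=122.0781
k=3: j=0 S=110.9780 intr=42.4220 cont=41.7489 V=42.4220[EX]; j=1 S=134.2884 intr=19.1116 cont=21.8321 V=21.8321[hold]; j=2 S=162.4950 intr=0.0000 cont=7.4123 V=7.4123[hold]; j=3 S=196.6263 intr=0.0000 cont=1.1806 V=1.1806[hold]  S*(3)=110.9780
k=2: j=0 S=122.0781 intr=31.3219 cont=32.0011 V=32.0011[hold]; j=1 S=147.7200 intr=5.6800 cont=14.5686 V=14.5686[hold]; j=2 S=178.7478 intr=0.0000 cont=4.2821 V=4.2821[hold]  S*(2)=-
k=1: j=0 S=134.2884 intr=19.1116 cont=23.1955 V=23.1955[hold]; j=1 S=162.4950 intr=0.0000 cont=9.3915 V=9.3915[hold]  S*(1)=-
k=0: j=0 S=147.7200 intr=5.6800 cont=16.2321 V=16.2321[hold]  S*(0)=-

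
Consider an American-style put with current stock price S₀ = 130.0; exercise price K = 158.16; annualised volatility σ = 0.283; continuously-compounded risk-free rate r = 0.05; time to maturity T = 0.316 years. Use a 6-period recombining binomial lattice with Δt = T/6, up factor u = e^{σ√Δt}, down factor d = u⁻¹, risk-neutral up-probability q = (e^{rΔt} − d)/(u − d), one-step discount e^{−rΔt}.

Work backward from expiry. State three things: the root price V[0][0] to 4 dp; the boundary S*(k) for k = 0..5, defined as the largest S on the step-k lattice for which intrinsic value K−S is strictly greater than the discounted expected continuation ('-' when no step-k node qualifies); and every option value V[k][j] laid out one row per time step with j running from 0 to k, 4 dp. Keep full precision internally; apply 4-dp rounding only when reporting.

Δt=0.05267  u=1.06710  d=0.93712  q=0.50405  discount=0.99737
step 6 (expiry): payoffs max(K−S,0) = 70.1142 57.9018 43.9953 28.1600 10.1282 0.0000 0.0000
step 5: (k=5,j=0): S=93.9538, (K−S)⁺=64.2062, hold=63.7903 ⇒ V=64.2062 exercise | (k=5,j=1): S=106.9857, (K−S)⁺=51.1743, hold=50.7583 ⇒ V=51.1743 exercise | (k=5,j=2): S=121.8253, (K−S)⁺=36.3347, hold=35.9187 ⇒ V=36.3347 exercise | (k=5,j=3): S=138.7232, (K−S)⁺=19.4368, hold=19.0208 ⇒ V=19.4368 exercise | (k=5,j=4): S=157.9650, (K−S)⁺=0.1950, hold=5.0098 ⇒ V=5.0098 continue | (k=5,j=5): S=179.8757, (K−S)⁺=0.0000, hold=0.0000 ⇒ V=0.0000 continue  boundary S*=138.7232
step 4: (k=4,j=0): S=100.2582, (K−S)⁺=57.9018, hold=57.4858 ⇒ V=57.9018 exercise | (k=4,j=1): S=114.1647, (K−S)⁺=43.9953, hold=43.5794 ⇒ V=43.9953 exercise | (k=4,j=2): S=130.0000, (K−S)⁺=28.1600, hold=27.7441 ⇒ V=28.1600 exercise | (k=4,j=3): S=148.0318, (K−S)⁺=10.1282, hold=12.1328 ⇒ V=12.1328 continue | (k=4,j=4): S=168.5647, (K−S)⁺=0.0000, hold=2.4781 ⇒ V=2.4781 continue  boundary S*=130.0000
step 3: (k=3,j=0): S=106.9857, (K−S)⁺=51.1743, hold=50.7583 ⇒ V=51.1743 exercise | (k=3,j=1): S=121.8253, (K−S)⁺=36.3347, hold=35.9187 ⇒ V=36.3347 exercise | (k=3,j=2): S=138.7232, (K−S)⁺=19.4368, hold=20.0286 ⇒ V=20.0286 continue | (k=3,j=3): S=157.9650, (K−S)⁺=0.1950, hold=7.2472 ⇒ V=7.2472 continue  boundary S*=121.8253
step 2: (k=2,j=0): S=114.1647, (K−S)⁺=43.9953, hold=43.5794 ⇒ V=43.9953 exercise | (k=2,j=1): S=130.0000, (K−S)⁺=28.1600, hold=28.0416 ⇒ V=28.1600 exercise | (k=2,j=2): S=148.0318, (K−S)⁺=10.1282, hold=13.5503 ⇒ V=13.5503 continue  boundary S*=130.0000
step 1: (k=1,j=0): S=121.8253, (K−S)⁺=36.3347, hold=35.9187 ⇒ V=36.3347 exercise | (k=1,j=1): S=138.7232, (K−S)⁺=19.4368, hold=20.7412 ⇒ V=20.7412 continue  boundary S*=121.8253
step 0: (k=0,j=0): S=130.0000, (K−S)⁺=28.1600, hold=28.3999 ⇒ V=28.3999 continue  boundary S*=-

price = 28.3999
boundary = - 121.8253 130.0000 121.8253 130.0000 138.7232
tree:
28.3999
36.3347 20.7412
43.9953 28.1600 13.5503
51.1743 36.3347 20.0286 7.2472
57.9018 43.9953 28.1600 12.1328 2.4781
64.2062 51.1743 36.3347 19.4368 5.0098 0.0000
70.1142 57.9018 43.9953 28.1600 10.1282 0.0000 0.0000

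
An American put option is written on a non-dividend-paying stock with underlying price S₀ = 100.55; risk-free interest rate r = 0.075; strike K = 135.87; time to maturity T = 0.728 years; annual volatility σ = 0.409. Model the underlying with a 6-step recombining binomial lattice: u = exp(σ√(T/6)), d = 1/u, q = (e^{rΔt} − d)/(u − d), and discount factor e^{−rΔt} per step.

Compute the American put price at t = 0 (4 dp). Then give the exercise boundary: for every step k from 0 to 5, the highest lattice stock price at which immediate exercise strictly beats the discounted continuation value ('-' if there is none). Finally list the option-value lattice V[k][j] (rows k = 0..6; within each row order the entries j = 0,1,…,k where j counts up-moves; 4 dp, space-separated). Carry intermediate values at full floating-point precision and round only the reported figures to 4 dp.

Δt=0.12133, u=1.15311, d=0.86722, q=0.49642, disc=e^(-rΔt)=0.99094
k=6 terminal: V=max(K-S,0) → 93.0992 78.9988 60.2499 35.3200 2.1713 0.0000 0.0000
k=5: j=0 S=49.3196 intr=86.5504 cont=85.3196 V=86.5504[EX]; j=1 S=65.5790 intr=70.2910 cont=69.0602 V=70.2910[EX]; j=2 S=87.1986 intr=48.6714 cont=47.4406 V=48.6714[EX]; j=3 S=115.9457 intr=19.9243 cont=18.6935 V=19.9243[EX]; j=4 S=154.1699 intr=0.0000 cont=1.0835 V=1.0835[hold]; j=5 S=204.9956 intr=0.0000 cont=0.0000 V=0.0000[hold]  S*(5)=115.9457
k=4: j=0 S=56.8712 intr=78.9988 cont=77.7680 V=78.9988[EX]; j=1 S=75.6201 intr=60.2499 cont=59.0191 V=60.2499[EX]; j=2 S=100.5500 intr=35.3200 cont=34.0892 V=35.3200[EX]; j=3 S=133.6987 intr=2.1713 cont=10.4756 V=10.4756[hold]; j=4 S=177.7756 intr=0.0000 cont=0.5407 V=0.5407[hold]  S*(4)=100.5500
k=3: j=0 S=65.5790 intr=70.2910 cont=69.0602 V=70.2910[EX]; j=1 S=87.1986 intr=48.6714 cont=47.4406 V=48.6714[EX]; j=2 S=115.9457 intr=19.9243 cont=22.7786 V=22.7786[hold]; j=3 S=154.1699 intr=0.0000 cont=5.4935 V=5.4935[hold]  S*(3)=87.1986
k=2: j=0 S=75.6201 intr=60.2499 cont=59.0191 V=60.2499[EX]; j=1 S=100.5500 intr=35.3200 cont=35.4933 V=35.4933[hold]; j=2 S=133.6987 intr=2.1713 cont=14.0694 V=14.0694[hold]  S*(2)=75.6201
k=1: j=0 S=87.1986 intr=48.6714 cont=47.5258 V=48.6714[EX]; j=1 S=115.9457 intr=19.9243 cont=24.6329 V=24.6329[hold]  S*(1)=87.1986
k=0: j=0 S=100.5500 intr=35.3200 cont=36.4054 V=36.4054[hold]  S*(0)=-

price = 36.4054
boundary = - 87.1986 75.6201 87.1986 100.5500 115.9457
tree:
36.4054
48.6714 24.6329
60.2499 35.4933 14.0694
70.2910 48.6714 22.7786 5.4935
78.9988 60.2499 35.3200 10.4756 0.5407
86.5504 70.2910 48.6714 19.9243 1.0835 0.0000
93.0992 78.9988 60.2499 35.3200 2.1713 0.0000 0.0000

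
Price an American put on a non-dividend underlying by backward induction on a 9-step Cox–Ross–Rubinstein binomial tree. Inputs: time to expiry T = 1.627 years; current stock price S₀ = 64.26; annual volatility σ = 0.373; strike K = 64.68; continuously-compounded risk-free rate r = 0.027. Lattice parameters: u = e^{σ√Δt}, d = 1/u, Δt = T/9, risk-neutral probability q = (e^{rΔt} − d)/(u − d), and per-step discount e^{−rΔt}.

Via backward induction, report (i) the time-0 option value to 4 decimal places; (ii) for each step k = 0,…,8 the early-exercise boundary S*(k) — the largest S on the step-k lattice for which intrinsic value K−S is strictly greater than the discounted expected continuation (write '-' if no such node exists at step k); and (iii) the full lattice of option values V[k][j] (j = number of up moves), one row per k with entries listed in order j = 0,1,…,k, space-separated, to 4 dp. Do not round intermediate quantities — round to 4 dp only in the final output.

price = 11.3226
boundary = - - - - 34.0752 39.9313 34.0752 39.9313 46.7939
tree:
11.3226
15.1847 7.1839
19.7976 10.2586 3.8703
25.0247 14.2423 5.9752 1.5911
30.6048 19.1342 8.9992 2.7050 0.3803
35.6021 24.7487 13.1452 4.5239 0.7289 0.0000
39.8666 30.6048 18.4791 7.4038 1.3974 0.0000 0.0000
43.5056 35.6021 24.7487 11.7617 2.6788 0.0000 0.0000 0.0000
46.6109 39.8666 30.6048 17.8861 5.1352 0.0000 0.0000 0.0000 0.0000
49.2609 43.5056 35.6021 24.7487 9.8441 0.0000 0.0000 0.0000 0.0000 0.0000

params: Δt=0.18078 u=1.17186 d=0.85334 q=0.47580 e^(-rΔt)=0.99513
t_9 payoffs: 49.2609 43.5056 35.6021 24.7487 9.8441 0.0000 0.0000 0.0000 0.0000 0.0000
t_8: node(8,0) S=18.0691 payoff=46.6109 vs cont=46.2960 → 46.6109 [stop]  node(8,1) S=24.8134 payoff=39.8666 vs cont=39.5516 → 39.8666 [stop]  node(8,2) S=34.0752 payoff=30.6048 vs cont=30.2899 → 30.6048 [stop]  node(8,3) S=46.7939 payoff=17.8861 vs cont=17.5711 → 17.8861 [stop]  node(8,4) S=64.2600 payoff=0.4200 vs cont=5.1352 → 5.1352 [wait]  node(8,5) S=88.2454 payoff=0.0000 vs cont=0.0000 → 0.0000 [wait]  node(8,6) S=121.1834 payoff=0.0000 vs cont=0.0000 → 0.0000 [wait]  node(8,7) S=166.4158 payoff=0.0000 vs cont=0.0000 → 0.0000 [wait]  node(8,8) S=228.5314 payoff=0.0000 vs cont=0.0000 → 0.0000 [wait]  ⇒ S*(8)=46.7939
t_7: node(7,0) S=21.1744 payoff=43.5056 vs cont=43.1907 → 43.5056 [stop]  node(7,1) S=29.0779 payoff=35.6021 vs cont=35.2872 → 35.6021 [stop]  node(7,2) S=39.9313 payoff=24.7487 vs cont=24.4337 → 24.7487 [stop]  node(7,3) S=54.8359 payoff=9.8441 vs cont=11.7617 → 11.7617 [wait]  node(7,4) S=75.3037 payoff=0.0000 vs cont=2.6788 → 2.6788 [wait]  node(7,5) S=103.4112 payoff=0.0000 vs cont=0.0000 → 0.0000 [wait]  node(7,6) S=142.0100 payoff=0.0000 vs cont=0.0000 → 0.0000 [wait]  node(7,7) S=195.0160 payoff=0.0000 vs cont=0.0000 → 0.0000 [wait]  ⇒ S*(7)=39.9313
t_6: node(6,0) S=24.8134 payoff=39.8666 vs cont=39.5516 → 39.8666 [stop]  node(6,1) S=34.0752 payoff=30.6048 vs cont=30.2899 → 30.6048 [stop]  node(6,2) S=46.7939 payoff=17.8861 vs cont=18.4791 → 18.4791 [wait]  node(6,3) S=64.2600 payoff=0.4200 vs cont=7.4038 → 7.4038 [wait]  node(6,4) S=88.2454 payoff=0.0000 vs cont=1.3974 → 1.3974 [wait]  node(6,5) S=121.1834 payoff=0.0000 vs cont=0.0000 → 0.0000 [wait]  node(6,6) S=166.4158 payoff=0.0000 vs cont=0.0000 → 0.0000 [wait]  ⇒ S*(6)=34.0752
t_5: node(5,0) S=29.0779 payoff=35.6021 vs cont=35.2872 → 35.6021 [stop]  node(5,1) S=39.9313 payoff=24.7487 vs cont=24.7145 → 24.7487 [stop]  node(5,2) S=54.8359 payoff=9.8441 vs cont=13.1452 → 13.1452 [wait]  node(5,3) S=75.3037 payoff=0.0000 vs cont=4.5239 → 4.5239 [wait]  node(5,4) S=103.4112 payoff=0.0000 vs cont=0.7289 → 0.7289 [wait]  node(5,5) S=142.0100 payoff=0.0000 vs cont=0.0000 → 0.0000 [wait]  ⇒ S*(5)=39.9313
t_4: node(4,0) S=34.0752 payoff=30.6048 vs cont=30.2899 → 30.6048 [stop]  node(4,1) S=46.7939 payoff=17.8861 vs cont=19.1342 → 19.1342 [wait]  node(4,2) S=64.2600 payoff=0.4200 vs cont=8.9992 → 8.9992 [wait]  node(4,3) S=88.2454 payoff=0.0000 vs cont=2.7050 → 2.7050 [wait]  node(4,4) S=121.1834 payoff=0.0000 vs cont=0.3803 → 0.3803 [wait]  ⇒ S*(4)=34.0752
t_3: node(3,0) S=39.9313 payoff=24.7487 vs cont=25.0247 → 25.0247 [wait]  node(3,1) S=54.8359 payoff=9.8441 vs cont=14.2423 → 14.2423 [wait]  node(3,2) S=75.3037 payoff=0.0000 vs cont=5.9752 → 5.9752 [wait]  node(3,3) S=103.4112 payoff=0.0000 vs cont=1.5911 → 1.5911 [wait]  ⇒ S*(3)=-
t_2: node(2,0) S=46.7939 payoff=17.8861 vs cont=19.7976 → 19.7976 [wait]  node(2,1) S=64.2600 payoff=0.4200 vs cont=10.2586 → 10.2586 [wait]  node(2,2) S=88.2454 payoff=0.0000 vs cont=3.8703 → 3.8703 [wait]  ⇒ S*(2)=-
t_1: node(1,0) S=54.8359 payoff=9.8441 vs cont=15.1847 → 15.1847 [wait]  node(1,1) S=75.3037 payoff=0.0000 vs cont=7.1839 → 7.1839 [wait]  ⇒ S*(1)=-
t_0: node(0,0) S=64.2600 payoff=0.4200 vs cont=11.3226 → 11.3226 [wait]  ⇒ S*(0)=-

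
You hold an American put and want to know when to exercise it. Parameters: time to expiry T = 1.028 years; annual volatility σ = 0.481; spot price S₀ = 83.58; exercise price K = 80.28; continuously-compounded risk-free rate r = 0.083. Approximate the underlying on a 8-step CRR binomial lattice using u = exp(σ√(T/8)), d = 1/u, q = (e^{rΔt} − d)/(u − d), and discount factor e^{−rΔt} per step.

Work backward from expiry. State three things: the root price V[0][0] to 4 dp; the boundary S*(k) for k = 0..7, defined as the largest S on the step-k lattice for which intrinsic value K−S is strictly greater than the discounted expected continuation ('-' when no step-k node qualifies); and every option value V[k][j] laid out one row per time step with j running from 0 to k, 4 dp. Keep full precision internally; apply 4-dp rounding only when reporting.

price = 11.2825
boundary = - - - 49.8258 41.9345 49.8258 59.2021 49.8258
tree:
11.2825
16.2405 6.3274
22.6494 9.8716 2.7471
30.4542 14.9567 4.7520 0.7035
38.3455 21.8450 8.0565 1.3886 0.0000
44.9869 30.4542 13.2904 2.7409 0.0000 0.0000
50.5766 38.3455 21.0779 5.4101 0.0000 0.0000 0.0000
55.2809 44.9869 30.4542 10.6786 0.0000 0.0000 0.0000 0.0000
59.2402 50.5766 38.3455 21.0779 0.0000 0.0000 0.0000 0.0000 0.0000

params: Δt=0.12850 u=1.18818 d=0.84162 q=0.48794 e^(-rΔt)=0.98939
t_8 payoffs: 59.2402 50.5766 38.3455 21.0779 0.0000 0.0000 0.0000 0.0000 0.0000
t_7: node(7,0) S=24.9991 payoff=55.2809 vs cont=54.4292 → 55.2809 [stop]  node(7,1) S=35.2931 payoff=44.9869 vs cont=44.1353 → 44.9869 [stop]  node(7,2) S=49.8258 payoff=30.4542 vs cont=29.6025 → 30.4542 [stop]  node(7,3) S=70.3428 payoff=9.9372 vs cont=10.6786 → 10.6786 [wait]  node(7,4) S=99.3082 payoff=0.0000 vs cont=0.0000 → 0.0000 [wait]  node(7,5) S=140.2007 payoff=0.0000 vs cont=0.0000 → 0.0000 [wait]  node(7,6) S=197.9317 payoff=0.0000 vs cont=0.0000 → 0.0000 [wait]  node(7,7) S=279.4349 payoff=0.0000 vs cont=0.0000 → 0.0000 [wait]  ⇒ S*(7)=49.8258
t_6: node(6,0) S=29.7034 payoff=50.5766 vs cont=49.7249 → 50.5766 [stop]  node(6,1) S=41.9345 payoff=38.3455 vs cont=37.4938 → 38.3455 [stop]  node(6,2) S=59.2021 payoff=21.0779 vs cont=20.5842 → 21.0779 [stop]  node(6,3) S=83.5800 payoff=0.0000 vs cont=5.4101 → 5.4101 [wait]  node(6,4) S=117.9961 payoff=0.0000 vs cont=0.0000 → 0.0000 [wait]  node(6,5) S=166.5838 payoff=0.0000 vs cont=0.0000 → 0.0000 [wait]  node(6,6) S=235.1787 payoff=0.0000 vs cont=0.0000 → 0.0000 [wait]  ⇒ S*(6)=59.2021
t_5: node(5,0) S=35.2931 payoff=44.9869 vs cont=44.1353 → 44.9869 [stop]  node(5,1) S=49.8258 payoff=30.4542 vs cont=29.6025 → 30.4542 [stop]  node(5,2) S=70.3428 payoff=9.9372 vs cont=13.2904 → 13.2904 [wait]  node(5,3) S=99.3082 payoff=0.0000 vs cont=2.7409 → 2.7409 [wait]  node(5,4) S=140.2007 payoff=0.0000 vs cont=0.0000 → 0.0000 [wait]  node(5,5) S=197.9317 payoff=0.0000 vs cont=0.0000 → 0.0000 [wait]  ⇒ S*(5)=49.8258
t_4: node(4,0) S=41.9345 payoff=38.3455 vs cont=37.4938 → 38.3455 [stop]  node(4,1) S=59.2021 payoff=21.0779 vs cont=21.8450 → 21.8450 [wait]  node(4,2) S=83.5800 payoff=0.0000 vs cont=8.0565 → 8.0565 [wait]  node(4,3) S=117.9961 payoff=0.0000 vs cont=1.3886 → 1.3886 [wait]  node(4,4) S=166.5838 payoff=0.0000 vs cont=0.0000 → 0.0000 [wait]  ⇒ S*(4)=41.9345
t_3: node(3,0) S=49.8258 payoff=30.4542 vs cont=29.9728 → 30.4542 [stop]  node(3,1) S=70.3428 payoff=9.9372 vs cont=14.9567 → 14.9567 [wait]  node(3,2) S=99.3082 payoff=0.0000 vs cont=4.7520 → 4.7520 [wait]  node(3,3) S=140.2007 payoff=0.0000 vs cont=0.7035 → 0.7035 [wait]  ⇒ S*(3)=49.8258
t_2: node(2,0) S=59.2021 payoff=21.0779 vs cont=22.6494 → 22.6494 [wait]  node(2,1) S=83.5800 payoff=0.0000 vs cont=9.8716 → 9.8716 [wait]  node(2,2) S=117.9961 payoff=0.0000 vs cont=2.7471 → 2.7471 [wait]  ⇒ S*(2)=-
t_1: node(1,0) S=70.3428 payoff=9.9372 vs cont=16.2405 → 16.2405 [wait]  node(1,1) S=99.3082 payoff=0.0000 vs cont=6.3274 → 6.3274 [wait]  ⇒ S*(1)=-
t_0: node(0,0) S=83.5800 payoff=0.0000 vs cont=11.2825 → 11.2825 [wait]  ⇒ S*(0)=-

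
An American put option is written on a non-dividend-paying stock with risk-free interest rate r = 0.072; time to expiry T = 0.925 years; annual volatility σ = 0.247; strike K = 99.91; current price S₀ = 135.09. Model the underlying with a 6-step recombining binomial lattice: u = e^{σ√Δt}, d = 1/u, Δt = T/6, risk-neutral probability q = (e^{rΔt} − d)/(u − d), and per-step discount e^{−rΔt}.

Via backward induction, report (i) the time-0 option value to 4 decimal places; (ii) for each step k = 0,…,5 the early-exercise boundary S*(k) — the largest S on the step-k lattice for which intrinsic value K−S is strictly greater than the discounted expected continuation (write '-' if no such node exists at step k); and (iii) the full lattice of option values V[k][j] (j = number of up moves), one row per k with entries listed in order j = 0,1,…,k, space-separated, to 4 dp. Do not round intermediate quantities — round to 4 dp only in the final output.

params: Δt=0.15417 u=1.10184 d=0.90757 q=0.53323 e^(-rΔt)=0.98896
t_6 payoffs: 24.4164 8.2568 0.0000 0.0000 0.0000 0.0000 0.0000
t_5: node(5,0) S=83.1819 payoff=16.7281 vs cont=15.6252 → 16.7281 [stop]  node(5,1) S=100.9873 payoff=0.0000 vs cont=3.8115 → 3.8115 [wait]  node(5,2) S=122.6039 payoff=0.0000 vs cont=0.0000 → 0.0000 [wait]  node(5,3) S=148.8477 payoff=0.0000 vs cont=0.0000 → 0.0000 [wait]  node(5,4) S=180.7090 payoff=0.0000 vs cont=0.0000 → 0.0000 [wait]  node(5,5) S=219.3903 payoff=0.0000 vs cont=0.0000 → 0.0000 [wait]  ⇒ S*(5)=83.1819
t_4: node(4,0) S=91.6532 payoff=8.2568 vs cont=9.7319 → 9.7319 [wait]  node(4,1) S=111.2719 payoff=0.0000 vs cont=1.7594 → 1.7594 [wait]  node(4,2) S=135.0900 payoff=0.0000 vs cont=0.0000 → 0.0000 [wait]  node(4,3) S=164.0064 payoff=0.0000 vs cont=0.0000 → 0.0000 [wait]  node(4,4) S=199.1125 payoff=0.0000 vs cont=0.0000 → 0.0000 [wait]  ⇒ S*(4)=-
t_3: node(3,0) S=100.9873 payoff=0.0000 vs cont=5.4203 → 5.4203 [wait]  node(3,1) S=122.6039 payoff=0.0000 vs cont=0.8122 → 0.8122 [wait]  node(3,2) S=148.8477 payoff=0.0000 vs cont=0.0000 → 0.0000 [wait]  node(3,3) S=180.7090 payoff=0.0000 vs cont=0.0000 → 0.0000 [wait]  ⇒ S*(3)=-
t_2: node(2,0) S=111.2719 payoff=0.0000 vs cont=2.9304 → 2.9304 [wait]  node(2,1) S=135.0900 payoff=0.0000 vs cont=0.3749 → 0.3749 [wait]  node(2,2) S=164.0064 payoff=0.0000 vs cont=0.0000 → 0.0000 [wait]  ⇒ S*(2)=-
t_1: node(1,0) S=122.6039 payoff=0.0000 vs cont=1.5504 → 1.5504 [wait]  node(1,1) S=148.8477 payoff=0.0000 vs cont=0.1731 → 0.1731 [wait]  ⇒ S*(1)=-
t_0: node(0,0) S=135.0900 payoff=0.0000 vs cont=0.8070 → 0.8070 [wait]  ⇒ S*(0)=-

price = 0.8070
boundary = - - - - - 83.1819
tree:
0.8070
1.5504 0.1731
2.9304 0.3749 0.0000
5.4203 0.8122 0.0000 0.0000
9.7319 1.7594 0.0000 0.0000 0.0000
16.7281 3.8115 0.0000 0.0000 0.0000 0.0000
24.4164 8.2568 0.0000 0.0000 0.0000 0.0000 0.0000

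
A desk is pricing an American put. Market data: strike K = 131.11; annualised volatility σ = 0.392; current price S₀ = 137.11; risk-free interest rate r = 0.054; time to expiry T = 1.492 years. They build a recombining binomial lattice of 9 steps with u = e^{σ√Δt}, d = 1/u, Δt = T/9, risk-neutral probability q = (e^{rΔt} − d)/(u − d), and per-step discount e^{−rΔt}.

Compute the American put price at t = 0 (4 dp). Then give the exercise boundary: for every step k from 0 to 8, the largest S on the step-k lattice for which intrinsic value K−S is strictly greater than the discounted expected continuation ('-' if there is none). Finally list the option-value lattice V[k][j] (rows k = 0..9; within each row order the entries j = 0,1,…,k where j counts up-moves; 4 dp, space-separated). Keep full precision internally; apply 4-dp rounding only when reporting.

price = 18.7195
boundary = - - - - 72.4111 84.9417 72.4111 84.9417 99.6408
tree:
18.7195
26.0721 11.3573
35.3043 16.8752 5.7827
46.3207 24.4071 9.2911 2.2117
58.6989 34.1990 14.5927 3.9050 0.4775
69.3810 46.1683 22.2826 6.8009 0.9415 0.0000
78.4873 58.6989 32.8297 11.6376 1.8563 0.0000 0.0000
86.2502 69.3810 46.1683 19.4529 3.6599 0.0000 0.0000 0.0000
92.8680 78.4873 58.6989 31.4692 7.2158 0.0000 0.0000 0.0000 0.0000
98.5094 86.2502 69.3810 46.1683 14.2265 0.0000 0.0000 0.0000 0.0000 0.0000

params: Δt=0.16578 u=1.17305 d=0.85248 q=0.48823 e^(-rΔt)=0.99109
t_9 payoffs: 98.5094 86.2502 69.3810 46.1683 14.2265 0.0000 0.0000 0.0000 0.0000 0.0000
t_8: node(8,0) S=38.2420 payoff=92.8680 vs cont=91.6995 → 92.8680 [stop]  node(8,1) S=52.6227 payoff=78.4873 vs cont=77.3188 → 78.4873 [stop]  node(8,2) S=72.4111 payoff=58.6989 vs cont=57.5304 → 58.6989 [stop]  node(8,3) S=99.6408 payoff=31.4692 vs cont=30.3008 → 31.4692 [stop]  node(8,4) S=137.1100 payoff=0.0000 vs cont=7.2158 → 7.2158 [wait]  node(8,5) S=188.6693 payoff=0.0000 vs cont=0.0000 → 0.0000 [wait]  node(8,6) S=259.6170 payoff=0.0000 vs cont=0.0000 → 0.0000 [wait]  node(8,7) S=357.2442 payoff=0.0000 vs cont=0.0000 → 0.0000 [wait]  node(8,8) S=491.5834 payoff=0.0000 vs cont=0.0000 → 0.0000 [wait]  ⇒ S*(8)=99.6408
t_7: node(7,0) S=44.8598 payoff=86.2502 vs cont=85.0818 → 86.2502 [stop]  node(7,1) S=61.7290 payoff=69.3810 vs cont=68.2126 → 69.3810 [stop]  node(7,2) S=84.9417 payoff=46.1683 vs cont=44.9998 → 46.1683 [stop]  node(7,3) S=116.8835 payoff=14.2265 vs cont=19.4529 → 19.4529 [wait]  node(7,4) S=160.8367 payoff=0.0000 vs cont=3.6599 → 3.6599 [wait]  node(7,5) S=221.3182 payoff=0.0000 vs cont=0.0000 → 0.0000 [wait]  node(7,6) S=304.5434 payoff=0.0000 vs cont=0.0000 → 0.0000 [wait]  node(7,7) S=419.0648 payoff=0.0000 vs cont=0.0000 → 0.0000 [wait]  ⇒ S*(7)=84.9417
t_6: node(6,0) S=52.6227 payoff=78.4873 vs cont=77.3188 → 78.4873 [stop]  node(6,1) S=72.4111 payoff=58.6989 vs cont=57.5304 → 58.6989 [stop]  node(6,2) S=99.6408 payoff=31.4692 vs cont=32.8297 → 32.8297 [wait]  node(6,3) S=137.1100 payoff=0.0000 vs cont=11.6376 → 11.6376 [wait]  node(6,4) S=188.6693 payoff=0.0000 vs cont=1.8563 → 1.8563 [wait]  node(6,5) S=259.6170 payoff=0.0000 vs cont=0.0000 → 0.0000 [wait]  node(6,6) S=357.2442 payoff=0.0000 vs cont=0.0000 → 0.0000 [wait]  ⇒ S*(6)=72.4111
t_5: node(5,0) S=61.7290 payoff=69.3810 vs cont=68.2126 → 69.3810 [stop]  node(5,1) S=84.9417 payoff=46.1683 vs cont=45.6581 → 46.1683 [stop]  node(5,2) S=116.8835 payoff=14.2265 vs cont=22.2826 → 22.2826 [wait]  node(5,3) S=160.8367 payoff=0.0000 vs cont=6.8009 → 6.8009 [wait]  node(5,4) S=221.3182 payoff=0.0000 vs cont=0.9415 → 0.9415 [wait]  node(5,5) S=304.5434 payoff=0.0000 vs cont=0.0000 → 0.0000 [wait]  ⇒ S*(5)=84.9417
t_4: node(4,0) S=72.4111 payoff=58.6989 vs cont=57.5304 → 58.6989 [stop]  node(4,1) S=99.6408 payoff=31.4692 vs cont=34.1990 → 34.1990 [wait]  node(4,2) S=137.1100 payoff=0.0000 vs cont=14.5927 → 14.5927 [wait]  node(4,3) S=188.6693 payoff=0.0000 vs cont=3.9050 → 3.9050 [wait]  node(4,4) S=259.6170 payoff=0.0000 vs cont=0.4775 → 0.4775 [wait]  ⇒ S*(4)=72.4111
t_3: node(3,0) S=84.9417 payoff=46.1683 vs cont=46.3207 → 46.3207 [wait]  node(3,1) S=116.8835 payoff=14.2265 vs cont=24.4071 → 24.4071 [wait]  node(3,2) S=160.8367 payoff=0.0000 vs cont=9.2911 → 9.2911 [wait]  node(3,3) S=221.3182 payoff=0.0000 vs cont=2.2117 → 2.2117 [wait]  ⇒ S*(3)=-
t_2: node(2,0) S=99.6408 payoff=31.4692 vs cont=35.3043 → 35.3043 [wait]  node(2,1) S=137.1100 payoff=0.0000 vs cont=16.8752 → 16.8752 [wait]  node(2,2) S=188.6693 payoff=0.0000 vs cont=5.7827 → 5.7827 [wait]  ⇒ S*(2)=-
t_1: node(1,0) S=116.8835 payoff=14.2265 vs cont=26.0721 → 26.0721 [wait]  node(1,1) S=160.8367 payoff=0.0000 vs cont=11.3573 → 11.3573 [wait]  ⇒ S*(1)=-
t_0: node(0,0) S=137.1100 payoff=0.0000 vs cont=18.7195 → 18.7195 [wait]  ⇒ S*(0)=-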